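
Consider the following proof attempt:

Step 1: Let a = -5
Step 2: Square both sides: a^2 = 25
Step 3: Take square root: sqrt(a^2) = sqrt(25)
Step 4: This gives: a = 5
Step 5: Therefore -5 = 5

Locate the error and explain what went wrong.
Step 4: This gives: a = 5

Step 4 incorrectly states that sqrt(a^2) = a. The correct identity is sqrt(a^2) = |a|. Since a = -5 < 0, we have sqrt(a^2) = |-5| = 5, not a = -5.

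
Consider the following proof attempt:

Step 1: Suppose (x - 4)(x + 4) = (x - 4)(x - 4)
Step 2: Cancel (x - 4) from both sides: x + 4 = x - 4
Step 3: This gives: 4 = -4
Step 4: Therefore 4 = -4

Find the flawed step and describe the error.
Step 2: Cancel (x - 4) from both sides: x + 4 = x - 4

Step 2 cancels (x - 4) from both sides. This is only valid if (x - 4) ≠ 0, i.e., x ≠ 4. When x = 4, both sides equal zero regardless of the other factors. The correct approach requires considering x = 4 as a separate case.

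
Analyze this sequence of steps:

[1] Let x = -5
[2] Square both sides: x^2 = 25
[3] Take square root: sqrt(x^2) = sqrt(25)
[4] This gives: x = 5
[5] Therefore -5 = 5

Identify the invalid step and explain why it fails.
Step 4: This gives: x = 5

Step 4 incorrectly states that sqrt(x^2) = x. The correct identity is sqrt(x^2) = |x|. Since x = -5 < 0, we have sqrt(x^2) = |-5| = 5, not x = -5.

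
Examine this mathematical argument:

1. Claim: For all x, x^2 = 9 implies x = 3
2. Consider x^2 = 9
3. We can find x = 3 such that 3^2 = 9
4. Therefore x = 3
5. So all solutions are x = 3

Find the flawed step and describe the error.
Step 4: Therefore x = 3

Step 4 incorrectly concludes that x = 3 is the only solution. The proof shows that x = 3 is A solution (existence), but does not show it is the ONLY solution (uniqueness). In fact, x = -3 is also a solution since (-3)^2 = 9. Finding one solution doesn't prove there are no others.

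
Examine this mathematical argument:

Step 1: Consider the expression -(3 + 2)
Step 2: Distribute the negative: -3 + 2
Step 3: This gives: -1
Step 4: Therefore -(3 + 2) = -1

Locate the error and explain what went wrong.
Step 2: Distribute the negative: -3 + 2

Step 2 incorrectly distributes the negative sign. The correct distribution is -(3 + 2) = -3 - 2 = -5. The negative must be applied to both terms, not just the first. The error treats -(3 + 2) as -3 + 2, which equals -1 instead of -5.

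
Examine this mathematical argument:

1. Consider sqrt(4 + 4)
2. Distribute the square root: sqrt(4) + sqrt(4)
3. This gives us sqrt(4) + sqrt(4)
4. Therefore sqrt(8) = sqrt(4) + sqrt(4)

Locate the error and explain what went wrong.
Step 2: Distribute the square root: sqrt(4) + sqrt(4)

Step 2 incorrectly 'distributes' the square root over addition. The square root function does not distribute: sqrt(a + b) ≠ sqrt(a) + sqrt(b). In fact, sqrt(4 + 4) = sqrt(8) ≈ 2.8284, while sqrt(4) + sqrt(4) ≈ 4.0000.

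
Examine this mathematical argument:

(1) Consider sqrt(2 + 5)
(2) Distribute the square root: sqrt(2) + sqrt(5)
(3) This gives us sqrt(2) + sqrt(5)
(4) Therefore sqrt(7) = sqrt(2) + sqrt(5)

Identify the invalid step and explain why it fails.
Step 2: Distribute the square root: sqrt(2) + sqrt(5)

Step 2 incorrectly 'distributes' the square root over addition. The square root function does not distribute: sqrt(a + b) ≠ sqrt(a) + sqrt(b). In fact, sqrt(2 + 5) = sqrt(7) ≈ 2.6458, while sqrt(2) + sqrt(5) ≈ 3.6503.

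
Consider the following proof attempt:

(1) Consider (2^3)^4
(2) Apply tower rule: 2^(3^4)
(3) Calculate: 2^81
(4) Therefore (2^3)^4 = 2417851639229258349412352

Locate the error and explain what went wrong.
Step 2: Apply tower rule: 2^(3^4)

Step 2 incorrectly states that (a^b)^c = a^(b^c). The correct rule is (a^b)^c = a^(b×c). The actual value is (2^3)^4 = 2^12 = 4096, not 2^81 = 2417851639229258349412352.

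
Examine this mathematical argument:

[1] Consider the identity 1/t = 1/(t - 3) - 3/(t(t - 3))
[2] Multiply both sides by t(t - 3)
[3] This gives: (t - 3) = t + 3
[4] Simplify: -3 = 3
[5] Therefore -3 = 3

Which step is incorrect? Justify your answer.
Step 3: This gives: (t - 3) = t + 3

Step 3 makes a sign error when clearing denominators. Multiplying -3/(t(t - 3)) by t(t - 3) gives -3, not +3. The correct result is (t - 3) = t - 3, which is trivially true, not (t - 3) = t + 3. (Step 1 is a valid identity: 1/(t - 3) - 3/(t(t - 3)) = (t - 3)/(t(t - 3)) = 1/t.)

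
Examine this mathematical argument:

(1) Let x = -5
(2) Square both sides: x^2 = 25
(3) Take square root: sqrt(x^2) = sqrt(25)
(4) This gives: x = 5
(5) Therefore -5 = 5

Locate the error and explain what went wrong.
Step 4: This gives: x = 5

Step 4 incorrectly states that sqrt(x^2) = x. The correct identity is sqrt(x^2) = |x|. Since x = -5 < 0, we have sqrt(x^2) = |-5| = 5, not x = -5.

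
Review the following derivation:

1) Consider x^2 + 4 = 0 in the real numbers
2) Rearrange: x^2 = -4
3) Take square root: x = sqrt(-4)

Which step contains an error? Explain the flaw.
Step 3: Take square root: x = sqrt(-4)

Step 3 takes the square root of -4, which is negative. In the real number system, the square root of a negative number is undefined. The equation x^2 + 4 = 0 has no real solutions. Square roots of negative numbers only exist in the complex numbers.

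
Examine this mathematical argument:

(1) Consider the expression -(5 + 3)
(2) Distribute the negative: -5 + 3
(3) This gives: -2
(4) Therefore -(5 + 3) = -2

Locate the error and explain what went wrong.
Step 2: Distribute the negative: -5 + 3

Step 2 incorrectly distributes the negative sign. The correct distribution is -(5 + 3) = -5 - 3 = -8. The negative must be applied to both terms, not just the first. The error treats -(5 + 3) as -5 + 3, which equals -2 instead of -8.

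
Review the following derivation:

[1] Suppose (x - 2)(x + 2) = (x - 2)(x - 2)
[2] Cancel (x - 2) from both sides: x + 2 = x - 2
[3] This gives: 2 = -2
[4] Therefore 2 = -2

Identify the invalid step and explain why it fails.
Step 2: Cancel (x - 2) from both sides: x + 2 = x - 2

Step 2 cancels (x - 2) from both sides. This is only valid if (x - 2) ≠ 0, i.e., x ≠ 2. When x = 2, both sides equal zero regardless of the other factors. The correct approach requires considering x = 2 as a separate case.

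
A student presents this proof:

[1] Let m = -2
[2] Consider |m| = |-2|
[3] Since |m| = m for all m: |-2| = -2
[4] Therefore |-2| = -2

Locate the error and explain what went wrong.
Step 3: Since |m| = m for all m: |-2| = -2

Step 3 incorrectly states that |m| = m for all m. The correct definition is |m| = m when m >= 0, and |m| = -m when m < 0. Since -2 < 0, we have |-2| = -(-2) = 2, not -2.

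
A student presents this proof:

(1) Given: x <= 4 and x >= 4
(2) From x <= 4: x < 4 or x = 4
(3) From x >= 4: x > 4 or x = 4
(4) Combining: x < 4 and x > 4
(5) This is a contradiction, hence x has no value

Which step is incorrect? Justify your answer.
Step 4: Combining: x < 4 and x > 4

Step 4 incorrectly combines the conditions. From x <= 4 and x >= 4, the intersection is x = 4. The error treats the 'or' cases as 'and' requirements. The correct conclusion is that x = 4 is the unique solution, not that no solution exists.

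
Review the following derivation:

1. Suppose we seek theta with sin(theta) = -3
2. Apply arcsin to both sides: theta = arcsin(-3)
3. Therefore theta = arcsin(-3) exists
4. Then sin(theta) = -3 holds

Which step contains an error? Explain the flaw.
Step 2: Apply arcsin to both sides: theta = arcsin(-3)

Step 2 applies arcsin to -3. However, arcsin(x) is only defined for x in [-1, 1] because sin(theta) can only produce values in that range. Since |-3| > 1, arcsin(-3) is undefined. There is no angle whose sine equals -3.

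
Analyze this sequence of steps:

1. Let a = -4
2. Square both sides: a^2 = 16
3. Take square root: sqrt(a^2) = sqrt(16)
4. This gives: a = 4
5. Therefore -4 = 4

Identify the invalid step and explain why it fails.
Step 4: This gives: a = 4

Step 4 incorrectly states that sqrt(a^2) = a. The correct identity is sqrt(a^2) = |a|. Since a = -4 < 0, we have sqrt(a^2) = |-4| = 4, not a = -4.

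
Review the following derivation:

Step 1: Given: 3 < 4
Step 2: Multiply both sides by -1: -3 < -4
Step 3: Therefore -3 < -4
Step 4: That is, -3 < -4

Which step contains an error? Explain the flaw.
Step 2: Multiply both sides by -1: -3 < -4

Step 2 multiplies both sides by -1 but fails to reverse the inequality sign. When multiplying (or dividing) an inequality by a negative number, the direction must be reversed. Since 3 < 4, we should get -3 > -4, i.e., -3 > -4.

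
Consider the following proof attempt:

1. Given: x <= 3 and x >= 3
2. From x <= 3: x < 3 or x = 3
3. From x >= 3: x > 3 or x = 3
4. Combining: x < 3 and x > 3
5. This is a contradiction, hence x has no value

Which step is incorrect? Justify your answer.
Step 4: Combining: x < 3 and x > 3

Step 4 incorrectly combines the conditions. From x <= 3 and x >= 3, the intersection is x = 3. The error treats the 'or' cases as 'and' requirements. The correct conclusion is that x = 3 is the unique solution, not that no solution exists.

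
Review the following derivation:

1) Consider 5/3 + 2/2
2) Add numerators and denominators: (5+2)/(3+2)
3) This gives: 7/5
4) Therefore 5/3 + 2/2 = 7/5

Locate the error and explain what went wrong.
Step 2: Add numerators and denominators: (5+2)/(3+2)

Step 2 incorrectly adds fractions by separately adding numerators and denominators. This is wrong. The correct method requires a common denominator: 5/3 + 2/2 = (5×2 + 2×3)/(3×2) = 16/6 = 8/3. The method used gives 7/5, which is different.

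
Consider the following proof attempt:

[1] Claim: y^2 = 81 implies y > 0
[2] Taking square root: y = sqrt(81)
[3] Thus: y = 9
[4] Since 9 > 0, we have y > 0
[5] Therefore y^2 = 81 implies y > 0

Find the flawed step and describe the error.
Step 2: Taking square root: y = sqrt(81)

Step 2 takes the square root and assumes the positive root only. The equation y^2 = 81 actually has two solutions: y = 9 and y = -9. The proof silently assumes y > 0 without justification, then uses this assumption to conclude y > 0, which is circular. The counterexample y = -9 shows the claim is false.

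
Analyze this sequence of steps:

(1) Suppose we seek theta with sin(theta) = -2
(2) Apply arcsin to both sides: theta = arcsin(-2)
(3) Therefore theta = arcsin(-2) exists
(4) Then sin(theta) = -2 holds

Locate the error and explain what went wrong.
Step 2: Apply arcsin to both sides: theta = arcsin(-2)

Step 2 applies arcsin to -2. However, arcsin(x) is only defined for x in [-1, 1] because sin(theta) can only produce values in that range. Since |-2| > 1, arcsin(-2) is undefined. There is no angle whose sine equals -2.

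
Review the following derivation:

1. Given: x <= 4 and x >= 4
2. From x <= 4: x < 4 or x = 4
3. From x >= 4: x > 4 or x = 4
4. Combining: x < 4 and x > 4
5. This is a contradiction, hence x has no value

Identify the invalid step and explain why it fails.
Step 4: Combining: x < 4 and x > 4

Step 4 incorrectly combines the conditions. From x <= 4 and x >= 4, the intersection is x = 4. The error treats the 'or' cases as 'and' requirements. The correct conclusion is that x = 4 is the unique solution, not that no solution exists.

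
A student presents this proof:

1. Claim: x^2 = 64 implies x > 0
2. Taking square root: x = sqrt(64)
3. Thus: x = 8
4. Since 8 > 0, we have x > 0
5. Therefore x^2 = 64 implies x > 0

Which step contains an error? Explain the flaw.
Step 2: Taking square root: x = sqrt(64)

Step 2 takes the square root and assumes the positive root only. The equation x^2 = 64 actually has two solutions: x = 8 and x = -8. The proof silently assumes x > 0 without justification, then uses this assumption to conclude x > 0, which is circular. The counterexample x = -8 shows the claim is false.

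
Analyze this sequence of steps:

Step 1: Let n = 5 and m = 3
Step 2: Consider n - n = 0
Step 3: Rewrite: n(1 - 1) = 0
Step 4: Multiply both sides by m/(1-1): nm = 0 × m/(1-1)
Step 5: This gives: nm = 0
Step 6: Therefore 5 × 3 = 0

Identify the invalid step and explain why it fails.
Step 4: Multiply both sides by m/(1-1): nm = 0 × m/(1-1)

Step 4 multiplies both sides by m/(1-1). However, 1-1 = 0, so this is multiplication by m/0, which is undefined. We cannot multiply by an undefined expression.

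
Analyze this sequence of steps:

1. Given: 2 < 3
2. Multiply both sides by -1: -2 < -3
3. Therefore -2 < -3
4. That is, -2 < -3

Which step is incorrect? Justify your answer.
Step 2: Multiply both sides by -1: -2 < -3

Step 2 multiplies both sides by -1 but fails to reverse the inequality sign. When multiplying (or dividing) an inequality by a negative number, the direction must be reversed. Since 2 < 3, we should get -2 > -3, i.e., -2 > -3.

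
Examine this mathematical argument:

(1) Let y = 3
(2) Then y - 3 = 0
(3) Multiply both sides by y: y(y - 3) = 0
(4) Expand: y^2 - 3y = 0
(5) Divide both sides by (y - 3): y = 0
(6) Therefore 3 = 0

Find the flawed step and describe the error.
Step 5: Divide both sides by (y - 3): y = 0

Step 5 divides both sides by (y - 3). However, since y = 3, we have (y - 3) = 0. Division by zero is undefined, making this step invalid.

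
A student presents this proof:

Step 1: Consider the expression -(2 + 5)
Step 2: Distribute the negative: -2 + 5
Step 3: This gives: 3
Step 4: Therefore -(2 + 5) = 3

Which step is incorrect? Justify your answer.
Step 2: Distribute the negative: -2 + 5

Step 2 incorrectly distributes the negative sign. The correct distribution is -(2 + 5) = -2 - 5 = -7. The negative must be applied to both terms, not just the first. The error treats -(2 + 5) as -2 + 5, which equals 3 instead of -7.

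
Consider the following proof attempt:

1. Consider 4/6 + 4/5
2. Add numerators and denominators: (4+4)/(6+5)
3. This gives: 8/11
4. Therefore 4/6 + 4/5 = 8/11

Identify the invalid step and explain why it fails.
Step 2: Add numerators and denominators: (4+4)/(6+5)

Step 2 incorrectly adds fractions by separately adding numerators and denominators. This is wrong. The correct method requires a common denominator: 4/6 + 4/5 = (4×5 + 4×6)/(6×5) = 44/30 = 22/15. The method used gives 8/11, which is different.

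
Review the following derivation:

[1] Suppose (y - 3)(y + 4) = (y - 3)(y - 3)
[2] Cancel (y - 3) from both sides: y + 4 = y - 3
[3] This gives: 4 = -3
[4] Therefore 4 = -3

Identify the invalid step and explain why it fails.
Step 2: Cancel (y - 3) from both sides: y + 4 = y - 3

Step 2 cancels (y - 3) from both sides. This is only valid if (y - 3) ≠ 0, i.e., y ≠ 3. When y = 3, both sides equal zero regardless of the other factors. The correct approach requires considering y = 3 as a separate case.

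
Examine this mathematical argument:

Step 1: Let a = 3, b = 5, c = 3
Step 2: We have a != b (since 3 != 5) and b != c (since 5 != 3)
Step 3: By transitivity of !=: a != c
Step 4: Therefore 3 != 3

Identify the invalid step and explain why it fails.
Step 3: By transitivity of !=: a != c

Step 3 incorrectly applies transitivity to the '!=' relation. Transitivity states: if a R b and b R c, then a R c. However, '!=' is not transitive. Counterexample: 3 != 5 and 5 != 3, but 3 = 3 (both equal 3). Transitivity holds for relations like <, <=, =, but not for !=.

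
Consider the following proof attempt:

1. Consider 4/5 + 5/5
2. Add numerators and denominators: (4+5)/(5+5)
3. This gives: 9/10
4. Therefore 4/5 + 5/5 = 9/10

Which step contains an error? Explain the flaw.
Step 2: Add numerators and denominators: (4+5)/(5+5)

Step 2 incorrectly adds fractions by separately adding numerators and denominators. This is wrong. The correct method requires a common denominator: 4/5 + 5/5 = (4×5 + 5×5)/(5×5) = 45/25 = 9/5. The method used gives 9/10, which is different.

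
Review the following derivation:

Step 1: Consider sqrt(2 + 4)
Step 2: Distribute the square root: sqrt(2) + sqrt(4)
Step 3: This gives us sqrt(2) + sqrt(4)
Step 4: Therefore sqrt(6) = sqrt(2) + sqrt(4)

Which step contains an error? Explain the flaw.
Step 2: Distribute the square root: sqrt(2) + sqrt(4)

Step 2 incorrectly 'distributes' the square root over addition. The square root function does not distribute: sqrt(a + b) ≠ sqrt(a) + sqrt(b). In fact, sqrt(2 + 4) = sqrt(6) ≈ 2.4495, while sqrt(2) + sqrt(4) ≈ 3.4142.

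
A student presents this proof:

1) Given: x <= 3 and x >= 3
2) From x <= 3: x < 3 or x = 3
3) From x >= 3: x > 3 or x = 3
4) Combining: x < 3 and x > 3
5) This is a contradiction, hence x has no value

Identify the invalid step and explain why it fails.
Step 4: Combining: x < 3 and x > 3

Step 4 incorrectly combines the conditions. From x <= 3 and x >= 3, the intersection is x = 3. The error treats the 'or' cases as 'and' requirements. The correct conclusion is that x = 3 is the unique solution, not that no solution exists.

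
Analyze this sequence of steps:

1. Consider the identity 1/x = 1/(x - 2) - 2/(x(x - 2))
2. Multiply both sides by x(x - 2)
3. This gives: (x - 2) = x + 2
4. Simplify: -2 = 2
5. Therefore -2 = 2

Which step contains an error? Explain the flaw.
Step 3: This gives: (x - 2) = x + 2

Step 3 makes a sign error when clearing denominators. Multiplying -2/(x(x - 2)) by x(x - 2) gives -2, not +2. The correct result is (x - 2) = x - 2, which is trivially true, not (x - 2) = x + 2. (Step 1 is a valid identity: 1/(x - 2) - 2/(x(x - 2)) = (x - 2)/(x(x - 2)) = 1/x.)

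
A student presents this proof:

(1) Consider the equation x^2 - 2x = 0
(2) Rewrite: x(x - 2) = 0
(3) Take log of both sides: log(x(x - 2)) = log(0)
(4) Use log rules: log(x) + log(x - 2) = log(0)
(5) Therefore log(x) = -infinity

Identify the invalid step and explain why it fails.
Step 3: Take log of both sides: log(x(x - 2)) = log(0)

Step 3 takes the logarithm of both sides, resulting in log(0) on the right side. The logarithm is only defined for positive numbers; log(0) is undefined (approaches negative infinity). This operation is invalid.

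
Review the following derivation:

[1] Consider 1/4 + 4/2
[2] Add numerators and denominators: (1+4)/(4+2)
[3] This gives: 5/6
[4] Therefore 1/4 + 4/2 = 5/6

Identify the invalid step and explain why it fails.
Step 2: Add numerators and denominators: (1+4)/(4+2)

Step 2 incorrectly adds fractions by separately adding numerators and denominators. This is wrong. The correct method requires a common denominator: 1/4 + 4/2 = (1×2 + 4×4)/(4×2) = 18/8 = 9/4. The method used gives 5/6, which is different.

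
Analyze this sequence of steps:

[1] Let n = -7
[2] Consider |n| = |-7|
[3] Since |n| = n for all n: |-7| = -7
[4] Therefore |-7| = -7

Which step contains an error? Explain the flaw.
Step 3: Since |n| = n for all n: |-7| = -7

Step 3 incorrectly states that |n| = n for all n. The correct definition is |n| = n when n >= 0, and |n| = -n when n < 0. Since -7 < 0, we have |-7| = -(-7) = 7, not -7.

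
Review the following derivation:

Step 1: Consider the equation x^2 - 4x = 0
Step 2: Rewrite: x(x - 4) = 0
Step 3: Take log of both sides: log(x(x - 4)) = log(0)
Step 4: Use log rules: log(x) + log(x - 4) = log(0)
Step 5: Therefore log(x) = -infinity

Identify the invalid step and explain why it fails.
Step 3: Take log of both sides: log(x(x - 4)) = log(0)

Step 3 takes the logarithm of both sides, resulting in log(0) on the right side. The logarithm is only defined for positive numbers; log(0) is undefined (approaches negative infinity). This operation is invalid.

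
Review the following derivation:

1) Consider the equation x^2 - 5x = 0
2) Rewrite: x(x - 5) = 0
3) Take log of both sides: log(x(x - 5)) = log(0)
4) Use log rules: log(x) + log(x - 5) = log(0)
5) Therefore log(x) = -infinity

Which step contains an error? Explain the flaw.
Step 3: Take log of both sides: log(x(x - 5)) = log(0)

Step 3 takes the logarithm of both sides, resulting in log(0) on the right side. The logarithm is only defined for positive numbers; log(0) is undefined (approaches negative infinity). This operation is invalid.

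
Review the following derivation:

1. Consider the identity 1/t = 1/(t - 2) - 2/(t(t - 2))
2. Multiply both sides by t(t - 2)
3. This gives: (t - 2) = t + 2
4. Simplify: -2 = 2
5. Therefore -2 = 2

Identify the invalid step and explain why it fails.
Step 3: This gives: (t - 2) = t + 2

Step 3 makes a sign error when clearing denominators. Multiplying -2/(t(t - 2)) by t(t - 2) gives -2, not +2. The correct result is (t - 2) = t - 2, which is trivially true, not (t - 2) = t + 2. (Step 1 is a valid identity: 1/(t - 2) - 2/(t(t - 2)) = (t - 2)/(t(t - 2)) = 1/t.)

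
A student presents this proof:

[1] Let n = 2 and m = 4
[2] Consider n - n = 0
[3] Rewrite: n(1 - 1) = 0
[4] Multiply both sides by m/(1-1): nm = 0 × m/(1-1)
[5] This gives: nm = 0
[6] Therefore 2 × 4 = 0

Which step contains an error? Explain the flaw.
Step 4: Multiply both sides by m/(1-1): nm = 0 × m/(1-1)

Step 4 multiplies both sides by m/(1-1). However, 1-1 = 0, so this is multiplication by m/0, which is undefined. We cannot multiply by an undefined expression.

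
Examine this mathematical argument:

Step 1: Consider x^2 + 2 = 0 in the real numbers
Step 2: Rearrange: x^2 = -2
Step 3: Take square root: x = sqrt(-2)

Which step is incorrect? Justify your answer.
Step 3: Take square root: x = sqrt(-2)

Step 3 takes the square root of -2, which is negative. In the real number system, the square root of a negative number is undefined. The equation x^2 + 2 = 0 has no real solutions. Square roots of negative numbers only exist in the complex numbers.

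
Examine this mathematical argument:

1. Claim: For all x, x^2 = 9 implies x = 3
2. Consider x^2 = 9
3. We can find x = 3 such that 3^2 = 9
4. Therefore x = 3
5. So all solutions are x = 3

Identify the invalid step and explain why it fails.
Step 4: Therefore x = 3

Step 4 incorrectly concludes that x = 3 is the only solution. The proof shows that x = 3 is A solution (existence), but does not show it is the ONLY solution (uniqueness). In fact, x = -3 is also a solution since (-3)^2 = 9. Finding one solution doesn't prove there are no others.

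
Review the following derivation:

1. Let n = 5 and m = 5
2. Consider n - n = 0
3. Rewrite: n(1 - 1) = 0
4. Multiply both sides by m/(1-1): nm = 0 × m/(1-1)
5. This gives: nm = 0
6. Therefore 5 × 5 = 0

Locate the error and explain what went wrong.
Step 4: Multiply both sides by m/(1-1): nm = 0 × m/(1-1)

Step 4 multiplies both sides by m/(1-1). However, 1-1 = 0, so this is multiplication by m/0, which is undefined. We cannot multiply by an undefined expression.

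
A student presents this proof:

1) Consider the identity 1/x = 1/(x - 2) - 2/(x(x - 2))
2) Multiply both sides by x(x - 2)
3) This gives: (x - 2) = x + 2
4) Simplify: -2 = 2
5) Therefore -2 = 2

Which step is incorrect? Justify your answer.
Step 3: This gives: (x - 2) = x + 2

Step 3 makes a sign error when clearing denominators. Multiplying -2/(x(x - 2)) by x(x - 2) gives -2, not +2. The correct result is (x - 2) = x - 2, which is trivially true, not (x - 2) = x + 2. (Step 1 is a valid identity: 1/(x - 2) - 2/(x(x - 2)) = (x - 2)/(x(x - 2)) = 1/x.)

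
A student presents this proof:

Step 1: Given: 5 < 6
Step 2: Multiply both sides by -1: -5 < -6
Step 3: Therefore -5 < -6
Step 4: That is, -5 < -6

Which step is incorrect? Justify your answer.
Step 2: Multiply both sides by -1: -5 < -6

Step 2 multiplies both sides by -1 but fails to reverse the inequality sign. When multiplying (or dividing) an inequality by a negative number, the direction must be reversed. Since 5 < 6, we should get -5 > -6, i.e., -5 > -6.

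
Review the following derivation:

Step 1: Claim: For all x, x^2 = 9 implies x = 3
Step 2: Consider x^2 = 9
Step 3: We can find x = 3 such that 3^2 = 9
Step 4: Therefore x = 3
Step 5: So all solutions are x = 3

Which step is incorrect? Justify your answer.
Step 4: Therefore x = 3

Step 4 incorrectly concludes that x = 3 is the only solution. The proof shows that x = 3 is A solution (existence), but does not show it is the ONLY solution (uniqueness). In fact, x = -3 is also a solution since (-3)^2 = 9. Finding one solution doesn't prove there are no others.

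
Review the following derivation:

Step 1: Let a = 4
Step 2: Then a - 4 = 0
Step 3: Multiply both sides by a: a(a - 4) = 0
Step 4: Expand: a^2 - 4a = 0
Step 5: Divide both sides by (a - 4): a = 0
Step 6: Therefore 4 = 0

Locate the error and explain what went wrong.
Step 5: Divide both sides by (a - 4): a = 0

Step 5 divides both sides by (a - 4). However, since a = 4, we have (a - 4) = 0. Division by zero is undefined, making this step invalid.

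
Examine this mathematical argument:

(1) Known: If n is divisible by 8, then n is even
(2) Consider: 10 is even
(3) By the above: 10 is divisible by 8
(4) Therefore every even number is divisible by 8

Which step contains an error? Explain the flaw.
Step 3: By the above: 10 is divisible by 8

Step 3 commits the fallacy of affirming the consequent. The known fact 'divisible by 8 → even' does NOT imply 'even → divisible by 8'. That would be the converse, which is false. For example, 10 is even but 10 ÷ 8 = 1.25, which is not an integer.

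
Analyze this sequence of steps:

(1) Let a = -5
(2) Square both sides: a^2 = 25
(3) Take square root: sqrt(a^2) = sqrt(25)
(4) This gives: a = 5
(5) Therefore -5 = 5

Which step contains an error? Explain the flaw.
Step 4: This gives: a = 5

Step 4 incorrectly states that sqrt(a^2) = a. The correct identity is sqrt(a^2) = |a|. Since a = -5 < 0, we have sqrt(a^2) = |-5| = 5, not a = -5.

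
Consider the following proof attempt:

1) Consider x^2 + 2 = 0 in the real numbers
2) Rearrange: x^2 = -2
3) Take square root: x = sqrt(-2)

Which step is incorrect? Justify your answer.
Step 3: Take square root: x = sqrt(-2)

Step 3 takes the square root of -2, which is negative. In the real number system, the square root of a negative number is undefined. The equation x^2 + 2 = 0 has no real solutions. Square roots of negative numbers only exist in the complex numbers.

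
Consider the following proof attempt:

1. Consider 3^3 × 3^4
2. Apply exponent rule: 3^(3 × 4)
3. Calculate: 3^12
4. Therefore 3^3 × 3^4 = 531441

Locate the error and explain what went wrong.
Step 2: Apply exponent rule: 3^(3 × 4)

Step 2 incorrectly states that a^b × a^c = a^(b×c). The correct rule is a^b × a^c = a^(b+c). The actual value is 3^3 × 3^4 = 3^7 = 2187, not 3^12 = 531441.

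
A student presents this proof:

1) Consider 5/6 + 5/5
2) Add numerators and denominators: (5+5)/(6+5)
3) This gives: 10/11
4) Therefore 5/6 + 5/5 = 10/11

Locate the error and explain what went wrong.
Step 2: Add numerators and denominators: (5+5)/(6+5)

Step 2 incorrectly adds fractions by separately adding numerators and denominators. This is wrong. The correct method requires a common denominator: 5/6 + 5/5 = (5×5 + 5×6)/(6×5) = 55/30 = 11/6. The method used gives 10/11, which is different.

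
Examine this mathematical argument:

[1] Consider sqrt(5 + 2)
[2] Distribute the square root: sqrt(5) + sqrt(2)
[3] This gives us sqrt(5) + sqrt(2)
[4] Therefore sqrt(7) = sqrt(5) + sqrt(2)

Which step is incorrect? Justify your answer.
Step 2: Distribute the square root: sqrt(5) + sqrt(2)

Step 2 incorrectly 'distributes' the square root over addition. The square root function does not distribute: sqrt(a + b) ≠ sqrt(a) + sqrt(b). In fact, sqrt(5 + 2) = sqrt(7) ≈ 2.6458, while sqrt(5) + sqrt(2) ≈ 3.6503.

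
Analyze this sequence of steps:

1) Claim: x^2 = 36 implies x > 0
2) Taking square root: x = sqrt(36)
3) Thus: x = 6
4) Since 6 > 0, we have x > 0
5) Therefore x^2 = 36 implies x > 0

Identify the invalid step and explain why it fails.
Step 2: Taking square root: x = sqrt(36)

Step 2 takes the square root and assumes the positive root only. The equation x^2 = 36 actually has two solutions: x = 6 and x = -6. The proof silently assumes x > 0 without justification, then uses this assumption to conclude x > 0, which is circular. The counterexample x = -6 shows the claim is false.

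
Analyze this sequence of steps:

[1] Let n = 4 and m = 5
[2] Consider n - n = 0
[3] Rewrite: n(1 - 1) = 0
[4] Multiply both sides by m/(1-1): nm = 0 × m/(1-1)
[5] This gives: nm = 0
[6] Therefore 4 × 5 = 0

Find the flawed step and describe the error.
Step 4: Multiply both sides by m/(1-1): nm = 0 × m/(1-1)

Step 4 multiplies both sides by m/(1-1). However, 1-1 = 0, so this is multiplication by m/0, which is undefined. We cannot multiply by an undefined expression.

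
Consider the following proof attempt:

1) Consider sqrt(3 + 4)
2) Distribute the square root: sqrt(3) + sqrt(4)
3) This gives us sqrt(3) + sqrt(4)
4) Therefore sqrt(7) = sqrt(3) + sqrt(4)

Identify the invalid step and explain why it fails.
Step 2: Distribute the square root: sqrt(3) + sqrt(4)

Step 2 incorrectly 'distributes' the square root over addition. The square root function does not distribute: sqrt(a + b) ≠ sqrt(a) + sqrt(b). In fact, sqrt(3 + 4) = sqrt(7) ≈ 2.6458, while sqrt(3) + sqrt(4) ≈ 3.7321.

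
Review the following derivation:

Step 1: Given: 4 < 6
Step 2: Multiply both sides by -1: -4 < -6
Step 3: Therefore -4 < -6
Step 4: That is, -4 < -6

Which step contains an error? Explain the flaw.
Step 2: Multiply both sides by -1: -4 < -6

Step 2 multiplies both sides by -1 but fails to reverse the inequality sign. When multiplying (or dividing) an inequality by a negative number, the direction must be reversed. Since 4 < 6, we should get -4 > -6, i.e., -4 > -6.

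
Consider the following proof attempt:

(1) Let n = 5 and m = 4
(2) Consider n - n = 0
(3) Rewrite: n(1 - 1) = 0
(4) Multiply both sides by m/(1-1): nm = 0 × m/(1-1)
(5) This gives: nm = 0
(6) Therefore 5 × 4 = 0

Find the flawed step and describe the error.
Step 4: Multiply both sides by m/(1-1): nm = 0 × m/(1-1)

Step 4 multiplies both sides by m/(1-1). However, 1-1 = 0, so this is multiplication by m/0, which is undefined. We cannot multiply by an undefined expression.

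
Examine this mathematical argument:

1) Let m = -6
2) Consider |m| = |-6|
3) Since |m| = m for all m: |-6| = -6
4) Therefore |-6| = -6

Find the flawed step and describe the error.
Step 3: Since |m| = m for all m: |-6| = -6

Step 3 incorrectly states that |m| = m for all m. The correct definition is |m| = m when m >= 0, and |m| = -m when m < 0. Since -6 < 0, we have |-6| = -(-6) = 6, not -6.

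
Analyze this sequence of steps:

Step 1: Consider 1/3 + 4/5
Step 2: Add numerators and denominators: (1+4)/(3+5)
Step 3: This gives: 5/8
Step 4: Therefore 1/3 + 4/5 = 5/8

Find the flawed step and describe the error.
Step 2: Add numerators and denominators: (1+4)/(3+5)

Step 2 incorrectly adds fractions by separately adding numerators and denominators. This is wrong. The correct method requires a common denominator: 1/3 + 4/5 = (1×5 + 4×3)/(3×5) = 17/15 = 17/15. The method used gives 5/8, which is different.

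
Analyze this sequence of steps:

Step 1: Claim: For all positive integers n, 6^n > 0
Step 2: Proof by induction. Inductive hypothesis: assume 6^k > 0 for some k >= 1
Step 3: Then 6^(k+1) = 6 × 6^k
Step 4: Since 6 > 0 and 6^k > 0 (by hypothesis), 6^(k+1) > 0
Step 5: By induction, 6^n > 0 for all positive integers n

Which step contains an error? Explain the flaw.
Step 5: By induction, 6^n > 0 for all positive integers n

Step 5 concludes the proof by induction, but no base case was ever established. A valid induction proof requires: (1) a base case proving 6^1 > 0, and (2) an inductive step showing IF 6^k > 0 THEN 6^(k+1) > 0. Steps 2-4 correctly establish the inductive step, but without the base case the conclusion in step 5 does not follow.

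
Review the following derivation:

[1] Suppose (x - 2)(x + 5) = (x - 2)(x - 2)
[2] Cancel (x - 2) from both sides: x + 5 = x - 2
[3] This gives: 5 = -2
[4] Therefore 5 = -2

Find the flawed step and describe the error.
Step 2: Cancel (x - 2) from both sides: x + 5 = x - 2

Step 2 cancels (x - 2) from both sides. This is only valid if (x - 2) ≠ 0, i.e., x ≠ 2. When x = 2, both sides equal zero regardless of the other factors. The correct approach requires considering x = 2 as a separate case.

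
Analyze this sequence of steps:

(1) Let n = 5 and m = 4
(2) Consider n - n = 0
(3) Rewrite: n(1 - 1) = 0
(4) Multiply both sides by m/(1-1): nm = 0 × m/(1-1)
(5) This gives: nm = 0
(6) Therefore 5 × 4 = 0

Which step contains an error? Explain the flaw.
Step 4: Multiply both sides by m/(1-1): nm = 0 × m/(1-1)

Step 4 multiplies both sides by m/(1-1). However, 1-1 = 0, so this is multiplication by m/0, which is undefined. We cannot multiply by an undefined expression.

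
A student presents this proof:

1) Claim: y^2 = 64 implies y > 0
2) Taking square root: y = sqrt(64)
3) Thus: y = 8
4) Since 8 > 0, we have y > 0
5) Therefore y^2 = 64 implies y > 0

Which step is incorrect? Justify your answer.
Step 2: Taking square root: y = sqrt(64)

Step 2 takes the square root and assumes the positive root only. The equation y^2 = 64 actually has two solutions: y = 8 and y = -8. The proof silently assumes y > 0 without justification, then uses this assumption to conclude y > 0, which is circular. The counterexample y = -8 shows the claim is false.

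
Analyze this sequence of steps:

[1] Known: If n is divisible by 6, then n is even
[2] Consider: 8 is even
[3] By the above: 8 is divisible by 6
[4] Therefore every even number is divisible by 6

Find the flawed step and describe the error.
Step 3: By the above: 8 is divisible by 6

Step 3 commits the fallacy of affirming the consequent. The known fact 'divisible by 6 → even' does NOT imply 'even → divisible by 6'. That would be the converse, which is false. For example, 8 is even but 8 ÷ 6 = 1.33, which is not an integer.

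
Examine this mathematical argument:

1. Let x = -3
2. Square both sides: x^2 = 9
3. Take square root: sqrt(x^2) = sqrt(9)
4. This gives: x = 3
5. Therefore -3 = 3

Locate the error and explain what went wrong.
Step 4: This gives: x = 3

Step 4 incorrectly states that sqrt(x^2) = x. The correct identity is sqrt(x^2) = |x|. Since x = -3 < 0, we have sqrt(x^2) = |-3| = 3, not x = -3.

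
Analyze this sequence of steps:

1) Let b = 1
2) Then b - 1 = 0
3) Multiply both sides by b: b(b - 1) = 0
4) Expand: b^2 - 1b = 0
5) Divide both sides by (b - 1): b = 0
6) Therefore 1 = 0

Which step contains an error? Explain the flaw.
Step 5: Divide both sides by (b - 1): b = 0

Step 5 divides both sides by (b - 1). However, since b = 1, we have (b - 1) = 0. Division by zero is undefined, making this step invalid.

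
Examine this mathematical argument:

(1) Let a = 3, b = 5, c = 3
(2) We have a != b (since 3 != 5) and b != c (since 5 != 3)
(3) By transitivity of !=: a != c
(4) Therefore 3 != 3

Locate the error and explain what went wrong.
Step 3: By transitivity of !=: a != c

Step 3 incorrectly applies transitivity to the '!=' relation. Transitivity states: if a R b and b R c, then a R c. However, '!=' is not transitive. Counterexample: 3 != 5 and 5 != 3, but 3 = 3 (both equal 3). Transitivity holds for relations like <, <=, =, but not for !=.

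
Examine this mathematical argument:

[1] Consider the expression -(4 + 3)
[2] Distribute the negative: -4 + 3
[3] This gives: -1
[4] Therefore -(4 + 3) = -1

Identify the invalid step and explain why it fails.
Step 2: Distribute the negative: -4 + 3

Step 2 incorrectly distributes the negative sign. The correct distribution is -(4 + 3) = -4 - 3 = -7. The negative must be applied to both terms, not just the first. The error treats -(4 + 3) as -4 + 3, which equals -1 instead of -7.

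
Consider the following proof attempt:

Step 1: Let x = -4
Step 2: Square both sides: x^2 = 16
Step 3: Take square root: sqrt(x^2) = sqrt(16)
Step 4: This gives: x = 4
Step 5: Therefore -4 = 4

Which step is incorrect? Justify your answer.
Step 4: This gives: x = 4

Step 4 incorrectly states that sqrt(x^2) = x. The correct identity is sqrt(x^2) = |x|. Since x = -4 < 0, we have sqrt(x^2) = |-4| = 4, not x = -4.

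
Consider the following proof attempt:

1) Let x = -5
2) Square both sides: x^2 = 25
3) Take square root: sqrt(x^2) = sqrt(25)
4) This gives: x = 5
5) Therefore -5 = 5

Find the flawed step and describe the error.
Step 4: This gives: x = 5

Step 4 incorrectly states that sqrt(x^2) = x. The correct identity is sqrt(x^2) = |x|. Since x = -5 < 0, we have sqrt(x^2) = |-5| = 5, not x = -5.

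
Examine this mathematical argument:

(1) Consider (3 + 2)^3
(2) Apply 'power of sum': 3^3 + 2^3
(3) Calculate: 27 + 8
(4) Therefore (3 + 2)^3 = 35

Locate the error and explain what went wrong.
Step 2: Apply 'power of sum': 3^3 + 2^3

Step 2 incorrectly applies a non-existent rule '(a+b)^n = a^n + b^n'. This is false in general. The correct expansion uses the binomial theorem. The actual value is (3 + 2)^3 = 5^3 = 125, not 35.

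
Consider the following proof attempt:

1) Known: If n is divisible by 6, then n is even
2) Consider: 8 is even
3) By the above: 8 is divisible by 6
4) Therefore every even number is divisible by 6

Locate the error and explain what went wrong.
Step 3: By the above: 8 is divisible by 6

Step 3 commits the fallacy of affirming the consequent. The known fact 'divisible by 6 → even' does NOT imply 'even → divisible by 6'. That would be the converse, which is false. For example, 8 is even but 8 ÷ 6 = 1.33, which is not an integer.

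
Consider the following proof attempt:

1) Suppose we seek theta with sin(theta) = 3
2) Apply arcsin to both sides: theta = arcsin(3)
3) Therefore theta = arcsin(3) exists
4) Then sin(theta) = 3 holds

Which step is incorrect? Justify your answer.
Step 2: Apply arcsin to both sides: theta = arcsin(3)

Step 2 applies arcsin to 3. However, arcsin(x) is only defined for x in [-1, 1] because sin(theta) can only produce values in that range. Since |3| > 1, arcsin(3) is undefined. There is no angle whose sine equals 3.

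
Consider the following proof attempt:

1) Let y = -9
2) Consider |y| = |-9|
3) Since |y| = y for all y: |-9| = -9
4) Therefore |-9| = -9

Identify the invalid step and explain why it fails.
Step 3: Since |y| = y for all y: |-9| = -9

Step 3 incorrectly states that |y| = y for all y. The correct definition is |y| = y when y >= 0, and |y| = -y when y < 0. Since -9 < 0, we have |-9| = -(-9) = 9, not -9.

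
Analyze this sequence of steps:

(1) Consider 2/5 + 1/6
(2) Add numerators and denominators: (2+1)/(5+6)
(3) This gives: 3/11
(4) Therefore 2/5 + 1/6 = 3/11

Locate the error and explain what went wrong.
Step 2: Add numerators and denominators: (2+1)/(5+6)

Step 2 incorrectly adds fractions by separately adding numerators and denominators. This is wrong. The correct method requires a common denominator: 2/5 + 1/6 = (2×6 + 1×5)/(5×6) = 17/30 = 17/30. The method used gives 3/11, which is different.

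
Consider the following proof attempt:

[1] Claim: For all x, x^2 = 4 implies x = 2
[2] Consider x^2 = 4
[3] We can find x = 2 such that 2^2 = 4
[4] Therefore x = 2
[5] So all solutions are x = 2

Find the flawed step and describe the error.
Step 4: Therefore x = 2

Step 4 incorrectly concludes that x = 2 is the only solution. The proof shows that x = 2 is A solution (existence), but does not show it is the ONLY solution (uniqueness). In fact, x = -2 is also a solution since (-2)^2 = 4. Finding one solution doesn't prove there are no others.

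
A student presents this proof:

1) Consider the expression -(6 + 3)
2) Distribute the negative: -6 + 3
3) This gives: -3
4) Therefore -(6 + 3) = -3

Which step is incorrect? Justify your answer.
Step 2: Distribute the negative: -6 + 3

Step 2 incorrectly distributes the negative sign. The correct distribution is -(6 + 3) = -6 - 3 = -9. The negative must be applied to both terms, not just the first. The error treats -(6 + 3) as -6 + 3, which equals -3 instead of -9.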